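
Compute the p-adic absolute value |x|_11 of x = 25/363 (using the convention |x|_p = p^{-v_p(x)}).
|25/363|_11 = 121

Step 1 — compute v_11(x) by factoring powers of 11 out of the numerator and denominator: v_11(25/363) = -2. Step 2 — apply |x|_p = p^{-v_p(x)} = 11^{2} = 121.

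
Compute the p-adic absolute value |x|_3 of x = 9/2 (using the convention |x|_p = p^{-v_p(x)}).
|9/2|_3 = 1/9

Step 1 — compute v_3(x) by factoring powers of 3 out of the numerator and denominator: v_3(9/2) = 2. Step 2 — apply |x|_p = p^{-v_p(x)} = 3^{-2} = 1/9.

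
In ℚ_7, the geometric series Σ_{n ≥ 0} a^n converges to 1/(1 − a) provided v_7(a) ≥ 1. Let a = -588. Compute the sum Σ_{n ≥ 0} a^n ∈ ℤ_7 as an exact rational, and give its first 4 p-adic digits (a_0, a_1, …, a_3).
Σ a^n = 1/(1 − a) = 1/589;  first 4 digits = (1, 0, 2, 5)

v_7(a) = 2 ≥ 1, so the series converges in ℤ_7 to 1/(1 − a) = 1/(1 − (-588)) = 1/589. Expand this rational in ℤ_7: compute digits iteratively via d_i = x_i mod 7, x_{i+1} = (x_i − d_i)/7. The first 4 digits are (1, 0, 2, 5).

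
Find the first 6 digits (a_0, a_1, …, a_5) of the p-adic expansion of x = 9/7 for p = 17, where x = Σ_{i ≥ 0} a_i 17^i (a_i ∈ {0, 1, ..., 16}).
(a_0, …, a_5) = (11, 14, 4, 7, 2, 12)

v_17(9/7) = 0 (numerator and denominator both coprime to 17), so x ∈ ℤ_17^×. Compute digits iteratively via a_i = x_i mod 17, x_{i+1} = (x_i − a_i)/17, with x_0 = x:
  x_0 = 9/7;  a_0 = 11;  x_1 = (x_0 − 11)/17 = -4/7
  x_1 = -4/7;  a_1 = 14;  x_2 = (x_1 − 14)/17 = -6/7
  x_2 = -6/7;  a_2 = 4;  x_3 = (x_2 − 4)/17 = -2/7
  x_3 = -2/7;  a_3 = 7;  x_4 = (x_3 − 7)/17 = -3/7
  x_4 = -3/7;  a_4 = 2;  x_5 = (x_4 − 2)/17 = -1/7
  x_5 = -1/7;  a_5 = 12;  x_6 = (x_5 − 12)/17 = -5/7
Digits: (11, 14, 4, 7, 2, 12).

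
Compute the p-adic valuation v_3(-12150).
v_3(-12150) = 5

v_3(n) is the largest exponent k such that 3^k divides n. Factor out: -12150 = -3^5 · 50. (Sign doesn't affect v_p.) So v_3(-12150) = 5.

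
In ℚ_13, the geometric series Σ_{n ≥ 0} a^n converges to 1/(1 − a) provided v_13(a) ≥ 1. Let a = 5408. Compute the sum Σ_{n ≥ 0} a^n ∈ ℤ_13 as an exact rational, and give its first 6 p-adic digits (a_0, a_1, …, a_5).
Σ a^n = 1/(1 − a) = -1/5407;  first 6 digits = (1, 0, 6, 2, 10, 0)

v_13(a) = 2 ≥ 1, so the series converges in ℤ_13 to 1/(1 − a) = 1/(1 − 5408) = -1/5407. Expand this rational in ℤ_13: compute digits iteratively via d_i = x_i mod 13, x_{i+1} = (x_i − d_i)/13. The first 6 digits are (1, 0, 6, 2, 10, 0).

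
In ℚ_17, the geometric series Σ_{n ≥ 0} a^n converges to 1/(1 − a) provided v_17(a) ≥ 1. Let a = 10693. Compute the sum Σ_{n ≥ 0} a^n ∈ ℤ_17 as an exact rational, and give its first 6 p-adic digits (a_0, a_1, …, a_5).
Σ a^n = 1/(1 − a) = -1/10692;  first 6 digits = (1, 0, 3, 2, 9, 12)

v_17(a) = 2 ≥ 1, so the series converges in ℤ_17 to 1/(1 − a) = 1/(1 − 10693) = -1/10692. Expand this rational in ℤ_17: compute digits iteratively via d_i = x_i mod 17, x_{i+1} = (x_i − d_i)/17. The first 6 digits are (1, 0, 3, 2, 9, 12).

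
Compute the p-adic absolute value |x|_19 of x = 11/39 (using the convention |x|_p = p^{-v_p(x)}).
|11/39|_19 = 1

Step 1 — compute v_19(x) by factoring powers of 19 out of the numerator and denominator: v_19(11/39) = 0. Step 2 — apply |x|_p = p^{-v_p(x)} = 19^{0} = 1.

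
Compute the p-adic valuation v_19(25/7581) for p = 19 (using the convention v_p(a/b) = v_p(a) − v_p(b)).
v_19(25/7581) = -2

Factor powers of 19 from the numerator and denominator of the reduced fraction: 25 = 19^0 · 25 and 7581 = 19^2 · 21. Apply v_p(a/b) = v_p(a) − v_p(b): v_19(25/7581) = 0 − 2 = -2.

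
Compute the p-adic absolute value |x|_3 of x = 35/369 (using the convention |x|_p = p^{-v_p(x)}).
|35/369|_3 = 9

Step 1 — compute v_3(x) by factoring powers of 3 out of the numerator and denominator: v_3(35/369) = -2. Step 2 — apply |x|_p = p^{-v_p(x)} = 3^{2} = 9.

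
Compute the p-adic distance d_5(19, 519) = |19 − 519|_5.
d_5(19, 519) = 1/125

Step 1 — x − y = 19 − 519 = -500. Step 2 — v_5(-500) = 3 (factor: -500 = −(5^3 · 4); the sign does not affect v_p). Step 3 — |x − y|_5 = 5^{-3} = 1/125.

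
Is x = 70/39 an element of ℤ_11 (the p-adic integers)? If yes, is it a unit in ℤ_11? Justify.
x ∈ ℤ_11^× (unit); v_11(x) = 0

ℤ_11 = {x ∈ ℚ_11 : v_11(x) ≥ 0} and ℤ_11^× = {x ∈ ℤ_11 : v_11(x) = 0}. Here v_11(70/39) = v_11(num) − v_11(den) = 0; compare against these criteria.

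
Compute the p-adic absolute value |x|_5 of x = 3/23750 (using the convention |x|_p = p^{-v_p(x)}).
|3/23750|_5 = 625

Step 1 — compute v_5(x) by factoring powers of 5 out of the numerator and denominator: v_5(3/23750) = -4. Step 2 — apply |x|_p = p^{-v_p(x)} = 5^{4} = 625.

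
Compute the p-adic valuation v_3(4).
v_3(4) = 0

v_3(n) is the largest exponent k such that 3^k divides n. Factor out: 4 = 3^0 · 4. (Sign doesn't affect v_p.) So v_3(4) = 0.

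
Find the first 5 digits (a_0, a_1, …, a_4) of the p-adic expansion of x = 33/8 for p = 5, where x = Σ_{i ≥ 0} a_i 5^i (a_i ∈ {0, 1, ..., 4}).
(a_0, …, a_4) = (1, 0, 2, 4, 1)

v_5(33/8) = 0 (numerator and denominator both coprime to 5), so x ∈ ℤ_5^×. Compute digits iteratively via a_i = x_i mod 5, x_{i+1} = (x_i − a_i)/5, with x_0 = x:
  x_0 = 33/8;  a_0 = 1;  x_1 = (x_0 − 1)/5 = 5/8
  x_1 = 5/8;  a_1 = 0;  x_2 = (x_1 − 0)/5 = 1/8
  x_2 = 1/8;  a_2 = 2;  x_3 = (x_2 − 2)/5 = -3/8
  x_3 = -3/8;  a_3 = 4;  x_4 = (x_3 − 4)/5 = -7/8
  x_4 = -7/8;  a_4 = 1;  x_5 = (x_4 − 1)/5 = -3/8
Digits: (1, 0, 2, 4, 1).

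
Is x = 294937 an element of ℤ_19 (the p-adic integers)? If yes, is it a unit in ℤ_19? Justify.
x ∈ ℤ_19 but not a unit; v_19(x) = 3 > 0

ℤ_19 = {x ∈ ℚ_19 : v_19(x) ≥ 0} and ℤ_19^× = {x ∈ ℤ_19 : v_19(x) = 0}. Here v_19(294937) = v_19(num) − v_19(den) = 3; compare against these criteria.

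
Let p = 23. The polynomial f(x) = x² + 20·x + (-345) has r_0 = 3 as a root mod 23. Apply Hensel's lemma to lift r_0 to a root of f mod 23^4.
r_3 = 146628 (mod 279841)

Hensel: r_{i+1} = r_i − f(r_i)·(f′(r_i))^{-1} mod 23^{i+2}, f′(x) = 2x + 20. Iterate:
  r_0 = 3 (mod 23)
  r_1 = 95 (mod 529)
  r_2 = 624 (mod 12167)
  r_3 = 146628 (mod 279841)
Final: r = 146628 satisfies f(r) ≡ 0 mod 23^4.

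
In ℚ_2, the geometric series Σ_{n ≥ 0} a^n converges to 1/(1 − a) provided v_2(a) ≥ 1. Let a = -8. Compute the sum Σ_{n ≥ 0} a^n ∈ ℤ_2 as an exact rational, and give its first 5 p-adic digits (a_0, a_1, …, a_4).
Σ a^n = 1/(1 − a) = 1/9;  first 5 digits = (1, 0, 0, 1, 1)

v_2(a) = 3 ≥ 1, so the series converges in ℤ_2 to 1/(1 − a) = 1/(1 − (-8)) = 1/9. Expand this rational in ℤ_2: compute digits iteratively via d_i = x_i mod 2, x_{i+1} = (x_i − d_i)/2. The first 5 digits are (1, 0, 0, 1, 1).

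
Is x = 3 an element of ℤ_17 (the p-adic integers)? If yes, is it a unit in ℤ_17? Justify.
x ∈ ℤ_17^× (unit); v_17(x) = 0

ℤ_17 = {x ∈ ℚ_17 : v_17(x) ≥ 0} and ℤ_17^× = {x ∈ ℤ_17 : v_17(x) = 0}. Here v_17(3) = v_17(num) − v_17(den) = 0; compare against these criteria.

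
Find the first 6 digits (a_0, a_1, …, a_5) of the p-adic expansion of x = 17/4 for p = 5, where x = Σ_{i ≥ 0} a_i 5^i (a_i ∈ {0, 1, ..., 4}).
(a_0, …, a_5) = (3, 4, 3, 3, 3, 3)

v_5(17/4) = 0 (numerator and denominator both coprime to 5), so x ∈ ℤ_5^×. Compute digits iteratively via a_i = x_i mod 5, x_{i+1} = (x_i − a_i)/5, with x_0 = x:
  x_0 = 17/4;  a_0 = 3;  x_1 = (x_0 − 3)/5 = 1/4
  x_1 = 1/4;  a_1 = 4;  x_2 = (x_1 − 4)/5 = -3/4
  x_2 = -3/4;  a_2 = 3;  x_3 = (x_2 − 3)/5 = -3/4
  x_3 = -3/4;  a_3 = 3;  x_4 = (x_3 − 3)/5 = -3/4
  x_4 = -3/4;  a_4 = 3;  x_5 = (x_4 − 3)/5 = -3/4
  x_5 = -3/4;  a_5 = 3;  x_6 = (x_5 − 3)/5 = -3/4
Digits: (3, 4, 3, 3, 3, 3).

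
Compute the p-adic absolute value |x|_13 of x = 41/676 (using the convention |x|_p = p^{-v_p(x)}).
|41/676|_13 = 169

Step 1 — compute v_13(x) by factoring powers of 13 out of the numerator and denominator: v_13(41/676) = -2. Step 2 — apply |x|_p = p^{-v_p(x)} = 13^{2} = 169.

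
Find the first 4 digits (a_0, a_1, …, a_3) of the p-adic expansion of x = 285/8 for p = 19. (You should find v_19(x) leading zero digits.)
(a_0, …, a_3) = (0, 9, 2, 7)

v_19(285/8) = 1, so a_0 = ... = a_0 = 0. Factor out: x = 19^1 · u with u = 15/8 a unit in ℤ_19. Expand u iteratively via a_{v+i} = u_i mod 19, u_{i+1} = (u_i − a_{v+i})/19:
  u_0 = 15/8;  a_1 = 9;  u_1 = (u_0 − 9)/19 = -3/8
  u_1 = -3/8;  a_2 = 2;  u_2 = (u_1 − 2)/19 = -1/8
  u_2 = -1/8;  a_3 = 7;  u_3 = (u_2 − 7)/19 = -3/8
Digits: (0, 9, 2, 7).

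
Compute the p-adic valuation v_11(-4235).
v_11(-4235) = 2

v_11(n) is the largest exponent k such that 11^k divides n. Factor out: -4235 = -11^2 · 35. (Sign doesn't affect v_p.) So v_11(-4235) = 2.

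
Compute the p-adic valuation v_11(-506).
v_11(-506) = 1

v_11(n) is the largest exponent k such that 11^k divides n. Factor out: -506 = -11^1 · 46. (Sign doesn't affect v_p.) So v_11(-506) = 1.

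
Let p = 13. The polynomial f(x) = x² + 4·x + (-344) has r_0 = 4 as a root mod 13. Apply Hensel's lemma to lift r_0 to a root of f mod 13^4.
r_3 = 16085 (mod 28561)

Hensel: r_{i+1} = r_i − f(r_i)·(f′(r_i))^{-1} mod 13^{i+2}, f′(x) = 2x + 4. Iterate:
  r_0 = 4 (mod 13)
  r_1 = 30 (mod 169)
  r_2 = 706 (mod 2197)
  r_3 = 16085 (mod 28561)
Final: r = 16085 satisfies f(r) ≡ 0 mod 13^4.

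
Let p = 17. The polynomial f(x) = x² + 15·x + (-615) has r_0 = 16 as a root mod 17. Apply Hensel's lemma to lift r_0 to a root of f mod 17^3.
r_2 = 2515 (mod 4913)

Hensel: r_{i+1} = r_i − f(r_i)·(f′(r_i))^{-1} mod 17^{i+2}, f′(x) = 2x + 15. Iterate:
  r_0 = 16 (mod 17)
  r_1 = 203 (mod 289)
  r_2 = 2515 (mod 4913)
Final: r = 2515 satisfies f(r) ≡ 0 mod 17^3.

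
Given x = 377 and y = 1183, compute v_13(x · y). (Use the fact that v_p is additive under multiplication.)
v_13(445991) = 3

v_p(x) = 1 (factor: 377 = 13^1 · 29); v_p(y) = 2 (factor: 1183 = 13^2 · 7). Additivity: v_p(xy) = v_p(x) + v_p(y) = 1 + 2 = 3. (Direct check: xy = 445991 = 13^3 · (203).)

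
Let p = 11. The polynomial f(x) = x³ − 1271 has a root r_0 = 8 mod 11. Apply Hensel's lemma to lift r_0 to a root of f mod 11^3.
r_2 = 1152 (mod 1331)

Hensel: r_{i+1} = r_i − f(r_i)/f′(r_i) mod 11^{i+2}, where f′(x) = 3x². Iterate:
  r_0 = 8 (mod 11)
  r_1 = 63 (mod 121)
  r_2 = 1152 (mod 1331)
Final: r = 1152 with f(r) ≡ 0 mod 11^3.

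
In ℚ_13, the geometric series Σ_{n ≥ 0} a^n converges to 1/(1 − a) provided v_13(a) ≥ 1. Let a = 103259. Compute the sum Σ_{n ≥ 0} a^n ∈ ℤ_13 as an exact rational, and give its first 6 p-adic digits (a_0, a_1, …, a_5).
Σ a^n = 1/(1 − a) = -1/103258;  first 6 digits = (1, 0, 0, 8, 3, 0)

v_13(a) = 3 ≥ 1, so the series converges in ℤ_13 to 1/(1 − a) = 1/(1 − 103259) = -1/103258. Expand this rational in ℤ_13: compute digits iteratively via d_i = x_i mod 13, x_{i+1} = (x_i − d_i)/13. The first 6 digits are (1, 0, 0, 8, 3, 0).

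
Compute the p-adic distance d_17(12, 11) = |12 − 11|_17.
d_17(12, 11) = 1

Step 1 — x − y = 12 − 11 = 1. Step 2 — v_17(1) = 0 (factor: 1 = (17^0 · 1); the sign does not affect v_p). Step 3 — |x − y|_17 = 17^{0} = 1.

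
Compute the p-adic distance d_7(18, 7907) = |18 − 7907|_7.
d_7(18, 7907) = 1/343

Step 1 — x − y = 18 − 7907 = -7889. Step 2 — v_7(-7889) = 3 (factor: -7889 = −(7^3 · 23); the sign does not affect v_p). Step 3 — |x − y|_7 = 7^{-3} = 1/343.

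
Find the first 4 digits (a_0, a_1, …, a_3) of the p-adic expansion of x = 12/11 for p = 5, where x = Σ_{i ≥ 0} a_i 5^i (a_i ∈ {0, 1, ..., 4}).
(a_0, …, a_3) = (2, 3, 3, 2)

v_5(12/11) = 0 (numerator and denominator both coprime to 5), so x ∈ ℤ_5^×. Compute digits iteratively via a_i = x_i mod 5, x_{i+1} = (x_i − a_i)/5, with x_0 = x:
  x_0 = 12/11;  a_0 = 2;  x_1 = (x_0 − 2)/5 = -2/11
  x_1 = -2/11;  a_1 = 3;  x_2 = (x_1 − 3)/5 = -7/11
  x_2 = -7/11;  a_2 = 3;  x_3 = (x_2 − 3)/5 = -8/11
  x_3 = -8/11;  a_3 = 2;  x_4 = (x_3 − 2)/5 = -6/11
Digits: (2, 3, 3, 2).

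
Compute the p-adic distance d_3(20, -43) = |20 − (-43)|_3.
d_3(20, -43) = 1/9

Step 1 — x − y = 20 − (-43) = 63. Step 2 — v_3(63) = 2 (factor: 63 = (3^2 · 7); the sign does not affect v_p). Step 3 — |x − y|_3 = 3^{-2} = 1/9.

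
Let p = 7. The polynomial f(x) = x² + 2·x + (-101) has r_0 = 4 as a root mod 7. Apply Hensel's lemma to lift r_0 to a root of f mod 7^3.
r_2 = 144 (mod 343)

Hensel: r_{i+1} = r_i − f(r_i)·(f′(r_i))^{-1} mod 7^{i+2}, f′(x) = 2x + 2. Iterate:
  r_0 = 4 (mod 7)
  r_1 = 46 (mod 49)
  r_2 = 144 (mod 343)
Final: r = 144 satisfies f(r) ≡ 0 mod 7^3.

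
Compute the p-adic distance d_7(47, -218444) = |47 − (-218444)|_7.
d_7(47, -218444) = 1/16807

Step 1 — x − y = 47 − (-218444) = 218491. Step 2 — v_7(218491) = 5 (factor: 218491 = (7^5 · 13); the sign does not affect v_p). Step 3 — |x − y|_7 = 7^{-5} = 1/16807.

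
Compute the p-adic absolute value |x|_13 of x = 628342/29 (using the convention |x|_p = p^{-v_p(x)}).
|628342/29|_13 = 1/28561

Step 1 — compute v_13(x) by factoring powers of 13 out of the numerator and denominator: v_13(628342/29) = 4. Step 2 — apply |x|_p = p^{-v_p(x)} = 13^{-4} = 1/28561.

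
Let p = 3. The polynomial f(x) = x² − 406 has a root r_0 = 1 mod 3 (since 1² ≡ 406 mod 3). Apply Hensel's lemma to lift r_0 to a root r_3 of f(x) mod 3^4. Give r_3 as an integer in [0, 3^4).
r_3 = 1 (mod 81)

Hensel's recurrence: r_{i+1} = r_i − f(r_i)·(f′(r_i))^{-1} mod 3^{i+2}, with f′(x) = 2x. Iterate:
  r_0 = 1 (mod 3)
  r_1 = 1 (mod 9)
  r_2 = 1 (mod 27)
  r_3 = 1 (mod 81)
Final: r_3 = 1, and one checks f(r_3) ≡ 0 mod 3^4.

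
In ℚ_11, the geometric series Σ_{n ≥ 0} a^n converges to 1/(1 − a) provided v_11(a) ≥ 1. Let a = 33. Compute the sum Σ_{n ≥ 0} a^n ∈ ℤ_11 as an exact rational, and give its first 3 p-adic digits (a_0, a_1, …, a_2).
Σ a^n = 1/(1 − a) = -1/32;  first 3 digits = (1, 3, 9)

v_11(a) = 1 ≥ 1, so the series converges in ℤ_11 to 1/(1 − a) = 1/(1 − 33) = -1/32. Expand this rational in ℤ_11: compute digits iteratively via d_i = x_i mod 11, x_{i+1} = (x_i − d_i)/11. The first 3 digits are (1, 3, 9).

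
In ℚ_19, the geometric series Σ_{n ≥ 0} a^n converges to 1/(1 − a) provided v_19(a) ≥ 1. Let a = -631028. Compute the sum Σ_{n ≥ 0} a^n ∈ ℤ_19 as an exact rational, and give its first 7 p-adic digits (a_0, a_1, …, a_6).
Σ a^n = 1/(1 − a) = 1/631029;  first 7 digits = (1, 0, 0, 3, 14, 18, 8)

v_19(a) = 3 ≥ 1, so the series converges in ℤ_19 to 1/(1 − a) = 1/(1 − (-631028)) = 1/631029. Expand this rational in ℤ_19: compute digits iteratively via d_i = x_i mod 19, x_{i+1} = (x_i − d_i)/19. The first 7 digits are (1, 0, 0, 3, 14, 18, 8).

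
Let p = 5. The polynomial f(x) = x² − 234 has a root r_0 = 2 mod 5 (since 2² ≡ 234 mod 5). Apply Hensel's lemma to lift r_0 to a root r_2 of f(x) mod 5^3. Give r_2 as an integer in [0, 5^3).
r_2 = 22 (mod 125)

Hensel's recurrence: r_{i+1} = r_i − f(r_i)·(f′(r_i))^{-1} mod 5^{i+2}, with f′(x) = 2x. Iterate:
  r_0 = 2 (mod 5)
  r_1 = 22 (mod 25)
  r_2 = 22 (mod 125)
Final: r_2 = 22, and one checks f(r_2) ≡ 0 mod 5^3.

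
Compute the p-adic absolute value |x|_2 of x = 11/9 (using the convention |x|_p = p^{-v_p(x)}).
|11/9|_2 = 1

Step 1 — compute v_2(x) by factoring powers of 2 out of the numerator and denominator: v_2(11/9) = 0. Step 2 — apply |x|_p = p^{-v_p(x)} = 2^{0} = 1.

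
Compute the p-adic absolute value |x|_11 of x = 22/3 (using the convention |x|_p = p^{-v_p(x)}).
|22/3|_11 = 1/11

Step 1 — compute v_11(x) by factoring powers of 11 out of the numerator and denominator: v_11(22/3) = 1. Step 2 — apply |x|_p = p^{-v_p(x)} = 11^{-1} = 1/11.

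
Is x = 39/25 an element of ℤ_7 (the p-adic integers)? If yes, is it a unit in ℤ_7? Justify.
x ∈ ℤ_7^× (unit); v_7(x) = 0

ℤ_7 = {x ∈ ℚ_7 : v_7(x) ≥ 0} and ℤ_7^× = {x ∈ ℤ_7 : v_7(x) = 0}. Here v_7(39/25) = v_7(num) − v_7(den) = 0; compare against these criteria.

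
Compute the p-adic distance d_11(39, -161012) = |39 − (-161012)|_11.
d_11(39, -161012) = 1/161051

Step 1 — x − y = 39 − (-161012) = 161051. Step 2 — v_11(161051) = 5 (factor: 161051 = (11^5 · 1); the sign does not affect v_p). Step 3 — |x − y|_11 = 11^{-5} = 1/161051.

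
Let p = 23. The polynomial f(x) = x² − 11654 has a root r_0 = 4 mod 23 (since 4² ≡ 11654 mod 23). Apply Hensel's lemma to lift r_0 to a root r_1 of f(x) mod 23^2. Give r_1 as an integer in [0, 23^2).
r_1 = 4 (mod 529)

Hensel's recurrence: r_{i+1} = r_i − f(r_i)·(f′(r_i))^{-1} mod 23^{i+2}, with f′(x) = 2x. Iterate:
  r_0 = 4 (mod 23)
  r_1 = 4 (mod 529)
Final: r_1 = 4, and one checks f(r_1) ≡ 0 mod 23^2.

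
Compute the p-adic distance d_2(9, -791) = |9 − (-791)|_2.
d_2(9, -791) = 1/32

Step 1 — x − y = 9 − (-791) = 800. Step 2 — v_2(800) = 5 (factor: 800 = (2^5 · 25); the sign does not affect v_p). Step 3 — |x − y|_2 = 2^{-5} = 1/32.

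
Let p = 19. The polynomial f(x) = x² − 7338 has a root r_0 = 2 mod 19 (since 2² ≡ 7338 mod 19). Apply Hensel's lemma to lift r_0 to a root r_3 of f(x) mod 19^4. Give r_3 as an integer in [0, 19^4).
r_3 = 33784 (mod 130321)

Hensel's recurrence: r_{i+1} = r_i − f(r_i)·(f′(r_i))^{-1} mod 19^{i+2}, with f′(x) = 2x. Iterate:
  r_0 = 2 (mod 19)
  r_1 = 211 (mod 361)
  r_2 = 6348 (mod 6859)
  r_3 = 33784 (mod 130321)
Final: r_3 = 33784, and one checks f(r_3) ≡ 0 mod 19^4.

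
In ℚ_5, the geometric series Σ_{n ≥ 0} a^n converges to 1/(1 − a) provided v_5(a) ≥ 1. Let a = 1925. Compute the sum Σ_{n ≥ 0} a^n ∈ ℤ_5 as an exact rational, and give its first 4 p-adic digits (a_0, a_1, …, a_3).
Σ a^n = 1/(1 − a) = -1/1924;  first 4 digits = (1, 0, 2, 0)

v_5(a) = 2 ≥ 1, so the series converges in ℤ_5 to 1/(1 − a) = 1/(1 − 1925) = -1/1924. Expand this rational in ℤ_5: compute digits iteratively via d_i = x_i mod 5, x_{i+1} = (x_i − d_i)/5. The first 4 digits are (1, 0, 2, 0).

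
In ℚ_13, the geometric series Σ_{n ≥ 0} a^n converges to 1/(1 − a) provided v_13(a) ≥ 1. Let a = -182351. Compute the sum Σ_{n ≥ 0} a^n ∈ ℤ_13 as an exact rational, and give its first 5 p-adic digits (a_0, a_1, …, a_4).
Σ a^n = 1/(1 − a) = 1/182352;  first 5 digits = (1, 0, 0, 8, 6)

v_13(a) = 3 ≥ 1, so the series converges in ℤ_13 to 1/(1 − a) = 1/(1 − (-182351)) = 1/182352. Expand this rational in ℤ_13: compute digits iteratively via d_i = x_i mod 13, x_{i+1} = (x_i − d_i)/13. The first 5 digits are (1, 0, 0, 8, 6).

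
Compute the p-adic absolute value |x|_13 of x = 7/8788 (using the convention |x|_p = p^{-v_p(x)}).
|7/8788|_13 = 2197

Step 1 — compute v_13(x) by factoring powers of 13 out of the numerator and denominator: v_13(7/8788) = -3. Step 2 — apply |x|_p = p^{-v_p(x)} = 13^{3} = 2197.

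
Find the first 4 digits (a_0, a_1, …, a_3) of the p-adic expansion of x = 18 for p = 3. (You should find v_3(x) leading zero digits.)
(a_0, …, a_3) = (0, 0, 2, 0)

v_3(18) = 2, so a_0 = ... = a_1 = 0. Factor out: x = 3^2 · u with u = 2 a unit in ℤ_3. Expand u iteratively via a_{v+i} = u_i mod 3, u_{i+1} = (u_i − a_{v+i})/3:
  u_0 = 2;  a_2 = 2;  u_1 = (u_0 − 2)/3 = 0
  u_1 = 0;  a_3 = 0;  u_2 = (u_1 − 0)/3 = 0
Digits: (0, 0, 2, 0).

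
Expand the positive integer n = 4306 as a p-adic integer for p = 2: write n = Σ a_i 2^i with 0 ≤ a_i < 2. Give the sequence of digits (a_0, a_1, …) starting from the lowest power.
(a_0, a_1, …) = (0, 1, 0, 0, 1, 0, 1, 1, 0, 0, 0, 0, 1)

Repeated division by 2 gives the digits low-to-high: 4306 = 1·2^1 + 1·2^4 + 1·2^6 + 1·2^7 + 1·2^12. Digit sequence: (0, 1, 0, 0, 1, 0, 1, 1, 0, 0, 0, 0, 1).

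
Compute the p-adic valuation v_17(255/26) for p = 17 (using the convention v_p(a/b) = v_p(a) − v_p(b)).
v_17(255/26) = 1

Factor powers of 17 from the numerator and denominator of the reduced fraction: 255 = 17^1 · 15 and 26 = 17^0 · 26. Apply v_p(a/b) = v_p(a) − v_p(b): v_17(255/26) = 1 − 0 = 1.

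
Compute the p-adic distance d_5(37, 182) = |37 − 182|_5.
d_5(37, 182) = 1/5

Step 1 — x − y = 37 − 182 = -145. Step 2 — v_5(-145) = 1 (factor: -145 = −(5^1 · 29); the sign does not affect v_p). Step 3 — |x − y|_5 = 5^{-1} = 1/5.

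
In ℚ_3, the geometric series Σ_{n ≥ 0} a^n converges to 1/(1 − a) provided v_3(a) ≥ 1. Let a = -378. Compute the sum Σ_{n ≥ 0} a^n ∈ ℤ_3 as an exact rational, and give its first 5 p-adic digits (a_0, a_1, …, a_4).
Σ a^n = 1/(1 − a) = 1/379;  first 5 digits = (1, 0, 0, 1, 1)

v_3(a) = 3 ≥ 1, so the series converges in ℤ_3 to 1/(1 − a) = 1/(1 − (-378)) = 1/379. Expand this rational in ℤ_3: compute digits iteratively via d_i = x_i mod 3, x_{i+1} = (x_i − d_i)/3. The first 5 digits are (1, 0, 0, 1, 1).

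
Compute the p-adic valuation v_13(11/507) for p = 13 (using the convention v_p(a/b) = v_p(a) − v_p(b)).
v_13(11/507) = -2

Factor powers of 13 from the numerator and denominator of the reduced fraction: 11 = 13^0 · 11 and 507 = 13^2 · 3. Apply v_p(a/b) = v_p(a) − v_p(b): v_13(11/507) = 0 − 2 = -2.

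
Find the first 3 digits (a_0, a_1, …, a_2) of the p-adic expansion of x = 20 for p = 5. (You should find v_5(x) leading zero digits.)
(a_0, …, a_2) = (0, 4, 0)

v_5(20) = 1, so a_0 = ... = a_0 = 0. Factor out: x = 5^1 · u with u = 4 a unit in ℤ_5. Expand u iteratively via a_{v+i} = u_i mod 5, u_{i+1} = (u_i − a_{v+i})/5:
  u_0 = 4;  a_1 = 4;  u_1 = (u_0 − 4)/5 = 0
  u_1 = 0;  a_2 = 0;  u_2 = (u_1 − 0)/5 = 0
Digits: (0, 4, 0).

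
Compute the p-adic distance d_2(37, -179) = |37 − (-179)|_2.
d_2(37, -179) = 1/8

Step 1 — x − y = 37 − (-179) = 216. Step 2 — v_2(216) = 3 (factor: 216 = (2^3 · 27); the sign does not affect v_p). Step 3 — |x − y|_2 = 2^{-3} = 1/8.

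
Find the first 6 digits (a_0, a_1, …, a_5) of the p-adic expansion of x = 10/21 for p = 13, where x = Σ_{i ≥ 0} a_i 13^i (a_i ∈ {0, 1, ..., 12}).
(a_0, …, a_5) = (11, 6, 10, 6, 10, 6)

v_13(10/21) = 0 (numerator and denominator both coprime to 13), so x ∈ ℤ_13^×. Compute digits iteratively via a_i = x_i mod 13, x_{i+1} = (x_i − a_i)/13, with x_0 = x:
  x_0 = 10/21;  a_0 = 11;  x_1 = (x_0 − 11)/13 = -17/21
  x_1 = -17/21;  a_1 = 6;  x_2 = (x_1 − 6)/13 = -11/21
  x_2 = -11/21;  a_2 = 10;  x_3 = (x_2 − 10)/13 = -17/21
  x_3 = -17/21;  a_3 = 6;  x_4 = (x_3 − 6)/13 = -11/21
  x_4 = -11/21;  a_4 = 10;  x_5 = (x_4 − 10)/13 = -17/21
  x_5 = -17/21;  a_5 = 6;  x_6 = (x_5 − 6)/13 = -11/21
Digits: (11, 6, 10, 6, 10, 6).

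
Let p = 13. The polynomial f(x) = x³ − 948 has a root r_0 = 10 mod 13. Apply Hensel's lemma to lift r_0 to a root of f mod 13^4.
r_3 = 296 (mod 28561)

Hensel: r_{i+1} = r_i − f(r_i)/f′(r_i) mod 13^{i+2}, where f′(x) = 3x². Iterate:
  r_0 = 10 (mod 13)
  r_1 = 127 (mod 169)
  r_2 = 296 (mod 2197)
  r_3 = 296 (mod 28561)
Final: r = 296 with f(r) ≡ 0 mod 13^4.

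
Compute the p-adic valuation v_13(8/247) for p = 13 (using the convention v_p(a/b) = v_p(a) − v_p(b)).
v_13(8/247) = -1

Factor powers of 13 from the numerator and denominator of the reduced fraction: 8 = 13^0 · 8 and 247 = 13^1 · 19. Apply v_p(a/b) = v_p(a) − v_p(b): v_13(8/247) = 0 − 1 = -1.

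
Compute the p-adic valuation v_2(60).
v_2(60) = 2

v_2(n) is the largest exponent k such that 2^k divides n. Factor out: 60 = 2^2 · 15. (Sign doesn't affect v_p.) So v_2(60) = 2.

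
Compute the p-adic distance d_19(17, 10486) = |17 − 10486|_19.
d_19(17, 10486) = 1/361

Step 1 — x − y = 17 − 10486 = -10469. Step 2 — v_19(-10469) = 2 (factor: -10469 = −(19^2 · 29); the sign does not affect v_p). Step 3 — |x − y|_19 = 19^{-2} = 1/361.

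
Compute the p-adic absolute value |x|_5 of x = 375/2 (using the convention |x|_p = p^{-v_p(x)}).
|375/2|_5 = 1/125

Step 1 — compute v_5(x) by factoring powers of 5 out of the numerator and denominator: v_5(375/2) = 3. Step 2 — apply |x|_p = p^{-v_p(x)} = 5^{-3} = 1/125.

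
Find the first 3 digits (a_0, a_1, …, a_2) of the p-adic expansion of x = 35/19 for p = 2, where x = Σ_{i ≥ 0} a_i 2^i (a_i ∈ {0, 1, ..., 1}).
(a_0, …, a_2) = (1, 0, 0)

v_2(35/19) = 0 (numerator and denominator both coprime to 2), so x ∈ ℤ_2^×. Compute digits iteratively via a_i = x_i mod 2, x_{i+1} = (x_i − a_i)/2, with x_0 = x:
  x_0 = 35/19;  a_0 = 1;  x_1 = (x_0 − 1)/2 = 8/19
  x_1 = 8/19;  a_1 = 0;  x_2 = (x_1 − 0)/2 = 4/19
  x_2 = 4/19;  a_2 = 0;  x_3 = (x_2 − 0)/2 = 2/19
Digits: (1, 0, 0).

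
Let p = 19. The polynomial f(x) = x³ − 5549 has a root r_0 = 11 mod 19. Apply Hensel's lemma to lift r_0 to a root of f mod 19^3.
r_2 = 6813 (mod 6859)

Hensel: r_{i+1} = r_i − f(r_i)/f′(r_i) mod 19^{i+2}, where f′(x) = 3x². Iterate:
  r_0 = 11 (mod 19)
  r_1 = 315 (mod 361)
  r_2 = 6813 (mod 6859)
Final: r = 6813 with f(r) ≡ 0 mod 19^3.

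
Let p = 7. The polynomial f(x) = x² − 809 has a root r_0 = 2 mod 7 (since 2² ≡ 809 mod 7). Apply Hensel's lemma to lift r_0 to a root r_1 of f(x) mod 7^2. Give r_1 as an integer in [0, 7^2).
r_1 = 44 (mod 49)

Hensel's recurrence: r_{i+1} = r_i − f(r_i)·(f′(r_i))^{-1} mod 7^{i+2}, with f′(x) = 2x. Iterate:
  r_0 = 2 (mod 7)
  r_1 = 44 (mod 49)
Final: r_1 = 44, and one checks f(r_1) ≡ 0 mod 7^2.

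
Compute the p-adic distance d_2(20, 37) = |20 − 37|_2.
d_2(20, 37) = 1

Step 1 — x − y = 20 − 37 = -17. Step 2 — v_2(-17) = 0 (factor: -17 = −(2^0 · 17); the sign does not affect v_p). Step 3 — |x − y|_2 = 2^{0} = 1.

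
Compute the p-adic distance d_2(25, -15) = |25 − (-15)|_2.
d_2(25, -15) = 1/8

Step 1 — x − y = 25 − (-15) = 40. Step 2 — v_2(40) = 3 (factor: 40 = (2^3 · 5); the sign does not affect v_p). Step 3 — |x − y|_2 = 2^{-3} = 1/8.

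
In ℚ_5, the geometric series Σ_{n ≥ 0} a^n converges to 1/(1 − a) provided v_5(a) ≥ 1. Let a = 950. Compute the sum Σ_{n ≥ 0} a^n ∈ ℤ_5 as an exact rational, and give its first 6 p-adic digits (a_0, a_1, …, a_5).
Σ a^n = 1/(1 − a) = -1/949;  first 6 digits = (1, 0, 3, 2, 0, 4)

v_5(a) = 2 ≥ 1, so the series converges in ℤ_5 to 1/(1 − a) = 1/(1 − 950) = -1/949. Expand this rational in ℤ_5: compute digits iteratively via d_i = x_i mod 5, x_{i+1} = (x_i − d_i)/5. The first 6 digits are (1, 0, 3, 2, 0, 4).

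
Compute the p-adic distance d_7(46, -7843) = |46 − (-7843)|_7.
d_7(46, -7843) = 1/343

Step 1 — x − y = 46 − (-7843) = 7889. Step 2 — v_7(7889) = 3 (factor: 7889 = (7^3 · 23); the sign does not affect v_p). Step 3 — |x − y|_7 = 7^{-3} = 1/343.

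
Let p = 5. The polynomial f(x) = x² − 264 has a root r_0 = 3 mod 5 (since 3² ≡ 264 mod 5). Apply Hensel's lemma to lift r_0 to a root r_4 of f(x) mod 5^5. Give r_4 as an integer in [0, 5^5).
r_4 = 2208 (mod 3125)

Hensel's recurrence: r_{i+1} = r_i − f(r_i)·(f′(r_i))^{-1} mod 5^{i+2}, with f′(x) = 2x. Iterate:
  r_0 = 3 (mod 5)
  r_1 = 8 (mod 25)
  r_2 = 83 (mod 125)
  r_3 = 333 (mod 625)
  r_4 = 2208 (mod 3125)
Final: r_4 = 2208, and one checks f(r_4) ≡ 0 mod 5^5.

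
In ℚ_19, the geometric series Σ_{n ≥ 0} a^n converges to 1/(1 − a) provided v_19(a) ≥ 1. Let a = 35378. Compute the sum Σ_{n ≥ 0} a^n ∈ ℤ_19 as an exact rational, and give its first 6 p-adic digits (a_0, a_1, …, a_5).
Σ a^n = 1/(1 − a) = -1/35377;  first 6 digits = (1, 0, 3, 5, 9, 11)

v_19(a) = 2 ≥ 1, so the series converges in ℤ_19 to 1/(1 − a) = 1/(1 − 35378) = -1/35377. Expand this rational in ℤ_19: compute digits iteratively via d_i = x_i mod 19, x_{i+1} = (x_i − d_i)/19. The first 6 digits are (1, 0, 3, 5, 9, 11).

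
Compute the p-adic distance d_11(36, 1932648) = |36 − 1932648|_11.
d_11(36, 1932648) = 1/161051

Step 1 — x − y = 36 − 1932648 = -1932612. Step 2 — v_11(-1932612) = 5 (factor: -1932612 = −(11^5 · 12); the sign does not affect v_p). Step 3 — |x − y|_11 = 11^{-5} = 1/161051.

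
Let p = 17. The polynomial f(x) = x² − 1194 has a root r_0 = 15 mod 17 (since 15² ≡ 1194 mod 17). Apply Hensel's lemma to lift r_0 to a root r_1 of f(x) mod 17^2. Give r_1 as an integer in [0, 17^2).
r_1 = 134 (mod 289)

Hensel's recurrence: r_{i+1} = r_i − f(r_i)·(f′(r_i))^{-1} mod 17^{i+2}, with f′(x) = 2x. Iterate:
  r_0 = 15 (mod 17)
  r_1 = 134 (mod 289)
Final: r_1 = 134, and one checks f(r_1) ≡ 0 mod 17^2.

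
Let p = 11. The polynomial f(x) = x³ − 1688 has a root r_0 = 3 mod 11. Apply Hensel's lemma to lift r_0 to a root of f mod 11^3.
r_2 = 190 (mod 1331)

Hensel: r_{i+1} = r_i − f(r_i)/f′(r_i) mod 11^{i+2}, where f′(x) = 3x². Iterate:
  r_0 = 3 (mod 11)
  r_1 = 69 (mod 121)
  r_2 = 190 (mod 1331)
Final: r = 190 with f(r) ≡ 0 mod 11^3.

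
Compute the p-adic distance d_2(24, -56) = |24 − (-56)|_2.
d_2(24, -56) = 1/16

Step 1 — x − y = 24 − (-56) = 80. Step 2 — v_2(80) = 4 (factor: 80 = (2^4 · 5); the sign does not affect v_p). Step 3 — |x − y|_2 = 2^{-4} = 1/16.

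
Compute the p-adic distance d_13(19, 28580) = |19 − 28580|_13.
d_13(19, 28580) = 1/28561

Step 1 — x − y = 19 − 28580 = -28561. Step 2 — v_13(-28561) = 4 (factor: -28561 = −(13^4 · 1); the sign does not affect v_p). Step 3 — |x − y|_13 = 13^{-4} = 1/28561.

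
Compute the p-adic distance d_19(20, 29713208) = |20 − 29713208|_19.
d_19(20, 29713208) = 1/2476099

Step 1 — x − y = 20 − 29713208 = -29713188. Step 2 — v_19(-29713188) = 5 (factor: -29713188 = −(19^5 · 12); the sign does not affect v_p). Step 3 — |x − y|_19 = 19^{-5} = 1/2476099.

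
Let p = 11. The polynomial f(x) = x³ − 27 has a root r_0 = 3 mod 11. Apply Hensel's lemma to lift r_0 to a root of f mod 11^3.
r_2 = 3 (mod 1331)

Hensel: r_{i+1} = r_i − f(r_i)/f′(r_i) mod 11^{i+2}, where f′(x) = 3x². Iterate:
  r_0 = 3 (mod 11)
  r_1 = 3 (mod 121)
  r_2 = 3 (mod 1331)
Final: r = 3 with f(r) ≡ 0 mod 11^3.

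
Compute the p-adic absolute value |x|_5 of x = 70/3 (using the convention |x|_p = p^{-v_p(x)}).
|70/3|_5 = 1/5

Step 1 — compute v_5(x) by factoring powers of 5 out of the numerator and denominator: v_5(70/3) = 1. Step 2 — apply |x|_p = p^{-v_p(x)} = 5^{-1} = 1/5.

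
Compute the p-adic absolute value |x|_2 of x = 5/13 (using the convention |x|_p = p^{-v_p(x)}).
|5/13|_2 = 1

Step 1 — compute v_2(x) by factoring powers of 2 out of the numerator and denominator: v_2(5/13) = 0. Step 2 — apply |x|_p = p^{-v_p(x)} = 2^{0} = 1.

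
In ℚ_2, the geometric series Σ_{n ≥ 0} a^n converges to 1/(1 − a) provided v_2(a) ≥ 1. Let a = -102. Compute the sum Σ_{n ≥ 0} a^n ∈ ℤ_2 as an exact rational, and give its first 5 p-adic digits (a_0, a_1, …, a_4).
Σ a^n = 1/(1 − a) = 1/103;  first 5 digits = (1, 1, 1, 0, 1)

v_2(a) = 1 ≥ 1, so the series converges in ℤ_2 to 1/(1 − a) = 1/(1 − (-102)) = 1/103. Expand this rational in ℤ_2: compute digits iteratively via d_i = x_i mod 2, x_{i+1} = (x_i − d_i)/2. The first 5 digits are (1, 1, 1, 0, 1).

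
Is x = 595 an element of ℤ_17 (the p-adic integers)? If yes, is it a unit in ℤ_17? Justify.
x ∈ ℤ_17 but not a unit; v_17(x) = 1 > 0

ℤ_17 = {x ∈ ℚ_17 : v_17(x) ≥ 0} and ℤ_17^× = {x ∈ ℤ_17 : v_17(x) = 0}. Here v_17(595) = v_17(num) − v_17(den) = 1; compare against these criteria.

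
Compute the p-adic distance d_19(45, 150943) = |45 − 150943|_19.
d_19(45, 150943) = 1/6859

Step 1 — x − y = 45 − 150943 = -150898. Step 2 — v_19(-150898) = 3 (factor: -150898 = −(19^3 · 22); the sign does not affect v_p). Step 3 — |x − y|_19 = 19^{-3} = 1/6859.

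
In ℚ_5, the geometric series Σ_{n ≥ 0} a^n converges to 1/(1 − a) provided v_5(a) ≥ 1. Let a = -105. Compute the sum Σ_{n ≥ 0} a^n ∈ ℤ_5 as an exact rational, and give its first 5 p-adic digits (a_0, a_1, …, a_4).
Σ a^n = 1/(1 − a) = 1/106;  first 5 digits = (1, 4, 1, 1, 1)

v_5(a) = 1 ≥ 1, so the series converges in ℤ_5 to 1/(1 − a) = 1/(1 − (-105)) = 1/106. Expand this rational in ℤ_5: compute digits iteratively via d_i = x_i mod 5, x_{i+1} = (x_i − d_i)/5. The first 5 digits are (1, 4, 1, 1, 1).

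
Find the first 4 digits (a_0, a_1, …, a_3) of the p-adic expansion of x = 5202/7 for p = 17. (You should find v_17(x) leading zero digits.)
(a_0, …, a_3) = (0, 0, 5, 12)

v_17(5202/7) = 2, so a_0 = ... = a_1 = 0. Factor out: x = 17^2 · u with u = 18/7 a unit in ℤ_17. Expand u iteratively via a_{v+i} = u_i mod 17, u_{i+1} = (u_i − a_{v+i})/17:
  u_0 = 18/7;  a_2 = 5;  u_1 = (u_0 − 5)/17 = -1/7
  u_1 = -1/7;  a_3 = 12;  u_2 = (u_1 − 12)/17 = -5/7
Digits: (0, 0, 5, 12).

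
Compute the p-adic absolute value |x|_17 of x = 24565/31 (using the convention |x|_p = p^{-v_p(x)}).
|24565/31|_17 = 1/4913

Step 1 — compute v_17(x) by factoring powers of 17 out of the numerator and denominator: v_17(24565/31) = 3. Step 2 — apply |x|_p = p^{-v_p(x)} = 17^{-3} = 1/4913.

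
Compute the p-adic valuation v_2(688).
v_2(688) = 4

v_2(n) is the largest exponent k such that 2^k divides n. Factor out: 688 = 2^4 · 43. (Sign doesn't affect v_p.) So v_2(688) = 4.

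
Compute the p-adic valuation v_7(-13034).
v_7(-13034) = 3

v_7(n) is the largest exponent k such that 7^k divides n. Factor out: -13034 = -7^3 · 38. (Sign doesn't affect v_p.) So v_7(-13034) = 3.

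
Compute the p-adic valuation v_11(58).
v_11(58) = 0

v_11(n) is the largest exponent k such that 11^k divides n. Factor out: 58 = 11^0 · 58. (Sign doesn't affect v_p.) So v_11(58) = 0.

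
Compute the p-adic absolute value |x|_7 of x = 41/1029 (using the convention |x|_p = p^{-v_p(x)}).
|41/1029|_7 = 343

Step 1 — compute v_7(x) by factoring powers of 7 out of the numerator and denominator: v_7(41/1029) = -3. Step 2 — apply |x|_p = p^{-v_p(x)} = 7^{3} = 343.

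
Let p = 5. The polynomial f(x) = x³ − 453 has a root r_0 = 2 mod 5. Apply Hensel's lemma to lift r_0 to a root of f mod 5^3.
r_2 = 62 (mod 125)

Hensel: r_{i+1} = r_i − f(r_i)/f′(r_i) mod 5^{i+2}, where f′(x) = 3x². Iterate:
  r_0 = 2 (mod 5)
  r_1 = 12 (mod 25)
  r_2 = 62 (mod 125)
Final: r = 62 with f(r) ≡ 0 mod 5^3.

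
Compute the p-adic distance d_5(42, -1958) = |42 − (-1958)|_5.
d_5(42, -1958) = 1/125

Step 1 — x − y = 42 − (-1958) = 2000. Step 2 — v_5(2000) = 3 (factor: 2000 = (5^3 · 16); the sign does not affect v_p). Step 3 — |x − y|_5 = 5^{-3} = 1/125.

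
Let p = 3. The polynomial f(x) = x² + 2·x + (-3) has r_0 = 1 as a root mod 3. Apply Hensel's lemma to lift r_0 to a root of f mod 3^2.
r_1 = 1 (mod 9)

Hensel: r_{i+1} = r_i − f(r_i)·(f′(r_i))^{-1} mod 3^{i+2}, f′(x) = 2x + 2. Iterate:
  r_0 = 1 (mod 3)
  r_1 = 1 (mod 9)
Final: r = 1 satisfies f(r) ≡ 0 mod 3^2.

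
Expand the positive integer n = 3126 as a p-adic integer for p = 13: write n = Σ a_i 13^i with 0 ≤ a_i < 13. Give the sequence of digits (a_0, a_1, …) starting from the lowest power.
(a_0, a_1, …) = (6, 6, 5, 1)

Repeated division by 13 gives the digits low-to-high: 3126 = 6 + 6·13^1 + 5·13^2 + 1·13^3. Digit sequence: (6, 6, 5, 1).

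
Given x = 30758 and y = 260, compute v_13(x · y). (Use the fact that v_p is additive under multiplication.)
v_13(7997080) = 4

v_p(x) = 3 (factor: 30758 = 13^3 · 14); v_p(y) = 1 (factor: 260 = 13^1 · 20). Additivity: v_p(xy) = v_p(x) + v_p(y) = 3 + 1 = 4. (Direct check: xy = 7997080 = 13^4 · (280).)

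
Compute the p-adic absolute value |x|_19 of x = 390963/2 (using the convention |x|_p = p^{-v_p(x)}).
|390963/2|_19 = 1/130321

Step 1 — compute v_19(x) by factoring powers of 19 out of the numerator and denominator: v_19(390963/2) = 4. Step 2 — apply |x|_p = p^{-v_p(x)} = 19^{-4} = 1/130321.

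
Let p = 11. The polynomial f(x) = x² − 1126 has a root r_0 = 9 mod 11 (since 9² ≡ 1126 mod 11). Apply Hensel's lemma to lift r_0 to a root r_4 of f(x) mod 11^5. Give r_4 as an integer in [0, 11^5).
r_4 = 114970 (mod 161051)

Hensel's recurrence: r_{i+1} = r_i − f(r_i)·(f′(r_i))^{-1} mod 11^{i+2}, with f′(x) = 2x. Iterate:
  r_0 = 9 (mod 11)
  r_1 = 20 (mod 121)
  r_2 = 504 (mod 1331)
  r_3 = 12483 (mod 14641)
  r_4 = 114970 (mod 161051)
Final: r_4 = 114970, and one checks f(r_4) ≡ 0 mod 11^5.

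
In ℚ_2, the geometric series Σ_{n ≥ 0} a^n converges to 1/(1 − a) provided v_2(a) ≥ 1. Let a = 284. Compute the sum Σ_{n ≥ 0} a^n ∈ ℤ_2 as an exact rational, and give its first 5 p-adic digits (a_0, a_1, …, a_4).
Σ a^n = 1/(1 − a) = -1/283;  first 5 digits = (1, 0, 1, 1, 0)

v_2(a) = 2 ≥ 1, so the series converges in ℤ_2 to 1/(1 − a) = 1/(1 − 284) = -1/283. Expand this rational in ℤ_2: compute digits iteratively via d_i = x_i mod 2, x_{i+1} = (x_i − d_i)/2. The first 5 digits are (1, 0, 1, 1, 0).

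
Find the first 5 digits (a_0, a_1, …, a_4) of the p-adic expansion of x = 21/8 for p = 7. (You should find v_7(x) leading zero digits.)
(a_0, …, a_4) = (0, 3, 4, 2, 4)

v_7(21/8) = 1, so a_0 = ... = a_0 = 0. Factor out: x = 7^1 · u with u = 3/8 a unit in ℤ_7. Expand u iteratively via a_{v+i} = u_i mod 7, u_{i+1} = (u_i − a_{v+i})/7:
  u_0 = 3/8;  a_1 = 3;  u_1 = (u_0 − 3)/7 = -3/8
  u_1 = -3/8;  a_2 = 4;  u_2 = (u_1 − 4)/7 = -5/8
  u_2 = -5/8;  a_3 = 2;  u_3 = (u_2 − 2)/7 = -3/8
  u_3 = -3/8;  a_4 = 4;  u_4 = (u_3 − 4)/7 = -5/8
Digits: (0, 3, 4, 2, 4).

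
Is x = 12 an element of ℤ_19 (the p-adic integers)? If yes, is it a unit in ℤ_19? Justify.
x ∈ ℤ_19^× (unit); v_19(x) = 0

ℤ_19 = {x ∈ ℚ_19 : v_19(x) ≥ 0} and ℤ_19^× = {x ∈ ℤ_19 : v_19(x) = 0}. Here v_19(12) = v_19(num) − v_19(den) = 0; compare against these criteria.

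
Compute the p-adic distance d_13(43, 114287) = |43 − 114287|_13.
d_13(43, 114287) = 1/28561

Step 1 — x − y = 43 − 114287 = -114244. Step 2 — v_13(-114244) = 4 (factor: -114244 = −(13^4 · 4); the sign does not affect v_p). Step 3 — |x − y|_13 = 13^{-4} = 1/28561.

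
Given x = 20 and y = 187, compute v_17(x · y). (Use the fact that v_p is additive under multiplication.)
v_17(3740) = 1

v_p(x) = 0 (factor: 20 = 17^0 · 20); v_p(y) = 1 (factor: 187 = 17^1 · 11). Additivity: v_p(xy) = v_p(x) + v_p(y) = 0 + 1 = 1. (Direct check: xy = 3740 = 17^1 · (220).)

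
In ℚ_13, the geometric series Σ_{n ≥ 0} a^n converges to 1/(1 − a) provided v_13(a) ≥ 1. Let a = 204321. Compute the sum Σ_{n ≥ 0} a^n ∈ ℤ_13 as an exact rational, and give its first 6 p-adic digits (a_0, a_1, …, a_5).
Σ a^n = 1/(1 − a) = -1/204320;  first 6 digits = (1, 0, 0, 2, 7, 0)

v_13(a) = 3 ≥ 1, so the series converges in ℤ_13 to 1/(1 − a) = 1/(1 − 204321) = -1/204320. Expand this rational in ℤ_13: compute digits iteratively via d_i = x_i mod 13, x_{i+1} = (x_i − d_i)/13. The first 6 digits are (1, 0, 0, 2, 7, 0).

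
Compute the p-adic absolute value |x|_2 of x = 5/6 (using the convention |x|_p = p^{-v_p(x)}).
|5/6|_2 = 2

Step 1 — compute v_2(x) by factoring powers of 2 out of the numerator and denominator: v_2(5/6) = -1. Step 2 — apply |x|_p = p^{-v_p(x)} = 2^{1} = 2.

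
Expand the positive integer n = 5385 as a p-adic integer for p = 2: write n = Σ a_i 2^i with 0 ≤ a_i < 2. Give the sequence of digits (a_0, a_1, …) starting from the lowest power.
(a_0, a_1, …) = (1, 0, 0, 1, 0, 0, 0, 0, 1, 0, 1, 0, 1)

Repeated division by 2 gives the digits low-to-high: 5385 = 1 + 1·2^3 + 1·2^8 + 1·2^10 + 1·2^12. Digit sequence: (1, 0, 0, 1, 0, 0, 0, 0, 1, 0, 1, 0, 1).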